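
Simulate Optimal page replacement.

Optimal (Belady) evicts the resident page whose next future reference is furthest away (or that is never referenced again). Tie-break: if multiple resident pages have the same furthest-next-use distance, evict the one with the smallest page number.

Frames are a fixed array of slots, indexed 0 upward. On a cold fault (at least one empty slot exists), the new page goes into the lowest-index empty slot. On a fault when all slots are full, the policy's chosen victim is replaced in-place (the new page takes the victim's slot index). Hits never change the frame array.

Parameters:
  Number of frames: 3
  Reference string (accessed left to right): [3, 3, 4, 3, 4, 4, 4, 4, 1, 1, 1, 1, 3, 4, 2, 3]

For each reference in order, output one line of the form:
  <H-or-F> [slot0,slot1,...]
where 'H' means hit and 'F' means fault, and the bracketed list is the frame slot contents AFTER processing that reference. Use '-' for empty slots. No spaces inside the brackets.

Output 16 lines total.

F [3,-,-]
H [3,-,-]
F [3,4,-]
H [3,4,-]
H [3,4,-]
H [3,4,-]
H [3,4,-]
H [3,4,-]
F [3,4,1]
H [3,4,1]
H [3,4,1]
H [3,4,1]
H [3,4,1]
H [3,4,1]
F [3,4,2]
H [3,4,2]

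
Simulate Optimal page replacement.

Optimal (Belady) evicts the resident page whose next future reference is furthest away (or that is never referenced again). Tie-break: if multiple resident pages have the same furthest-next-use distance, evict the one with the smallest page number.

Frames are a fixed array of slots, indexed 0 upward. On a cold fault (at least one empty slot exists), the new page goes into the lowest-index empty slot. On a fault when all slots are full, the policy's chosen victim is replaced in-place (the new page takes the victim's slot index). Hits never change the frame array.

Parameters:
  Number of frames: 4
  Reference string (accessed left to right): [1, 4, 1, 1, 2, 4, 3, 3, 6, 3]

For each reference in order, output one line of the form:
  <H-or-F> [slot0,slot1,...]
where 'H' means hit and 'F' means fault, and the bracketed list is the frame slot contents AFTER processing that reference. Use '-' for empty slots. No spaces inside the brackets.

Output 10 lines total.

F [1,-,-,-]
F [1,4,-,-]
H [1,4,-,-]
H [1,4,-,-]
F [1,4,2,-]
H [1,4,2,-]
F [1,4,2,3]
H [1,4,2,3]
F [6,4,2,3]
H [6,4,2,3]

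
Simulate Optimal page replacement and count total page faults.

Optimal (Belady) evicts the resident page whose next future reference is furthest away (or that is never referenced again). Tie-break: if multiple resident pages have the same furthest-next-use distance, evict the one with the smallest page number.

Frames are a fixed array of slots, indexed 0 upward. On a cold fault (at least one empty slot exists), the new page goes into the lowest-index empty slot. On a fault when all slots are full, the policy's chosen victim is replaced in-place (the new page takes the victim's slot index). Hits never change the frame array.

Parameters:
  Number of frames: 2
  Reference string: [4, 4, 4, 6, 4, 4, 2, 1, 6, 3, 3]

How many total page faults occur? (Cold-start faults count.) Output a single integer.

Answer: 5

Derivation:
Step 0: ref 4 → FAULT, frames=[4,-]
Step 1: ref 4 → HIT, frames=[4,-]
Step 2: ref 4 → HIT, frames=[4,-]
Step 3: ref 6 → FAULT, frames=[4,6]
Step 4: ref 4 → HIT, frames=[4,6]
Step 5: ref 4 → HIT, frames=[4,6]
Step 6: ref 2 → FAULT (evict 4), frames=[2,6]
Step 7: ref 1 → FAULT (evict 2), frames=[1,6]
Step 8: ref 6 → HIT, frames=[1,6]
Step 9: ref 3 → FAULT (evict 1), frames=[3,6]
Step 10: ref 3 → HIT, frames=[3,6]
Total faults: 5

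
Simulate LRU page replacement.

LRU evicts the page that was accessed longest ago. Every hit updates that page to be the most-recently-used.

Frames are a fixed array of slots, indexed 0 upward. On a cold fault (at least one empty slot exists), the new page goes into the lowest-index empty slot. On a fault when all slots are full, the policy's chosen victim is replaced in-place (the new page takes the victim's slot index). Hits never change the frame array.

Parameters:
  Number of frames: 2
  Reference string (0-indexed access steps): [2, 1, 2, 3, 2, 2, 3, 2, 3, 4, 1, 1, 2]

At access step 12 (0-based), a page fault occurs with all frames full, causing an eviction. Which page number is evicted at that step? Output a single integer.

Step 0: ref 2 -> FAULT, frames=[2,-]
Step 1: ref 1 -> FAULT, frames=[2,1]
Step 2: ref 2 -> HIT, frames=[2,1]
Step 3: ref 3 -> FAULT, evict 1, frames=[2,3]
Step 4: ref 2 -> HIT, frames=[2,3]
Step 5: ref 2 -> HIT, frames=[2,3]
Step 6: ref 3 -> HIT, frames=[2,3]
Step 7: ref 2 -> HIT, frames=[2,3]
Step 8: ref 3 -> HIT, frames=[2,3]
Step 9: ref 4 -> FAULT, evict 2, frames=[4,3]
Step 10: ref 1 -> FAULT, evict 3, frames=[4,1]
Step 11: ref 1 -> HIT, frames=[4,1]
Step 12: ref 2 -> FAULT, evict 4, frames=[2,1]
At step 12: evicted page 4

Answer: 4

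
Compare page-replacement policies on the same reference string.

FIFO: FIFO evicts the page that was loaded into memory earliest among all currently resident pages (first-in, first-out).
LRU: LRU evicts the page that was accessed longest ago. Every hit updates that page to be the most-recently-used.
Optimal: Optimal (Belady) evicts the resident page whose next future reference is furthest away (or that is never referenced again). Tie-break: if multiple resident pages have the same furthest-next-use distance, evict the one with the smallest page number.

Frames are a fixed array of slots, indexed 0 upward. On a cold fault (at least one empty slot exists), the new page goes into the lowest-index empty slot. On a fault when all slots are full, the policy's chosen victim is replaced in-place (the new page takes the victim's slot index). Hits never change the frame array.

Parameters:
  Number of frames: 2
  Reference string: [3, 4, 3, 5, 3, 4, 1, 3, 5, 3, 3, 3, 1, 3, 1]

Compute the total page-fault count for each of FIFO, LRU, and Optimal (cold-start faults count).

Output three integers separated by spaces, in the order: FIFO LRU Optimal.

--- FIFO ---
  step 0: ref 3 -> FAULT, frames=[3,-] (faults so far: 1)
  step 1: ref 4 -> FAULT, frames=[3,4] (faults so far: 2)
  step 2: ref 3 -> HIT, frames=[3,4] (faults so far: 2)
  step 3: ref 5 -> FAULT, evict 3, frames=[5,4] (faults so far: 3)
  step 4: ref 3 -> FAULT, evict 4, frames=[5,3] (faults so far: 4)
  step 5: ref 4 -> FAULT, evict 5, frames=[4,3] (faults so far: 5)
  step 6: ref 1 -> FAULT, evict 3, frames=[4,1] (faults so far: 6)
  step 7: ref 3 -> FAULT, evict 4, frames=[3,1] (faults so far: 7)
  step 8: ref 5 -> FAULT, evict 1, frames=[3,5] (faults so far: 8)
  step 9: ref 3 -> HIT, frames=[3,5] (faults so far: 8)
  step 10: ref 3 -> HIT, frames=[3,5] (faults so far: 8)
  step 11: ref 3 -> HIT, frames=[3,5] (faults so far: 8)
  step 12: ref 1 -> FAULT, evict 3, frames=[1,5] (faults so far: 9)
  step 13: ref 3 -> FAULT, evict 5, frames=[1,3] (faults so far: 10)
  step 14: ref 1 -> HIT, frames=[1,3] (faults so far: 10)
  FIFO total faults: 10
--- LRU ---
  step 0: ref 3 -> FAULT, frames=[3,-] (faults so far: 1)
  step 1: ref 4 -> FAULT, frames=[3,4] (faults so far: 2)
  step 2: ref 3 -> HIT, frames=[3,4] (faults so far: 2)
  step 3: ref 5 -> FAULT, evict 4, frames=[3,5] (faults so far: 3)
  step 4: ref 3 -> HIT, frames=[3,5] (faults so far: 3)
  step 5: ref 4 -> FAULT, evict 5, frames=[3,4] (faults so far: 4)
  step 6: ref 1 -> FAULT, evict 3, frames=[1,4] (faults so far: 5)
  step 7: ref 3 -> FAULT, evict 4, frames=[1,3] (faults so far: 6)
  step 8: ref 5 -> FAULT, evict 1, frames=[5,3] (faults so far: 7)
  step 9: ref 3 -> HIT, frames=[5,3] (faults so far: 7)
  step 10: ref 3 -> HIT, frames=[5,3] (faults so far: 7)
  step 11: ref 3 -> HIT, frames=[5,3] (faults so far: 7)
  step 12: ref 1 -> FAULT, evict 5, frames=[1,3] (faults so far: 8)
  step 13: ref 3 -> HIT, frames=[1,3] (faults so far: 8)
  step 14: ref 1 -> HIT, frames=[1,3] (faults so far: 8)
  LRU total faults: 8
--- Optimal ---
  step 0: ref 3 -> FAULT, frames=[3,-] (faults so far: 1)
  step 1: ref 4 -> FAULT, frames=[3,4] (faults so far: 2)
  step 2: ref 3 -> HIT, frames=[3,4] (faults so far: 2)
  step 3: ref 5 -> FAULT, evict 4, frames=[3,5] (faults so far: 3)
  step 4: ref 3 -> HIT, frames=[3,5] (faults so far: 3)
  step 5: ref 4 -> FAULT, evict 5, frames=[3,4] (faults so far: 4)
  step 6: ref 1 -> FAULT, evict 4, frames=[3,1] (faults so far: 5)
  step 7: ref 3 -> HIT, frames=[3,1] (faults so far: 5)
  step 8: ref 5 -> FAULT, evict 1, frames=[3,5] (faults so far: 6)
  step 9: ref 3 -> HIT, frames=[3,5] (faults so far: 6)
  step 10: ref 3 -> HIT, frames=[3,5] (faults so far: 6)
  step 11: ref 3 -> HIT, frames=[3,5] (faults so far: 6)
  step 12: ref 1 -> FAULT, evict 5, frames=[3,1] (faults so far: 7)
  step 13: ref 3 -> HIT, frames=[3,1] (faults so far: 7)
  step 14: ref 1 -> HIT, frames=[3,1] (faults so far: 7)
  Optimal total faults: 7

Answer: 10 8 7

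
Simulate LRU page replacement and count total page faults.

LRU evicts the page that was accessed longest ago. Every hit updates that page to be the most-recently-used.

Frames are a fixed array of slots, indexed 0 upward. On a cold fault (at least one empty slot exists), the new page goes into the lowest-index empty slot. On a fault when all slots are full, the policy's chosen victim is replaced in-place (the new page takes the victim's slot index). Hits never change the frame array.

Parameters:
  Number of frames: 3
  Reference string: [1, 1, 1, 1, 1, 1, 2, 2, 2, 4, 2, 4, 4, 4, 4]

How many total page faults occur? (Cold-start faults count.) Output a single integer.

Step 0: ref 1 → FAULT, frames=[1,-,-]
Step 1: ref 1 → HIT, frames=[1,-,-]
Step 2: ref 1 → HIT, frames=[1,-,-]
Step 3: ref 1 → HIT, frames=[1,-,-]
Step 4: ref 1 → HIT, frames=[1,-,-]
Step 5: ref 1 → HIT, frames=[1,-,-]
Step 6: ref 2 → FAULT, frames=[1,2,-]
Step 7: ref 2 → HIT, frames=[1,2,-]
Step 8: ref 2 → HIT, frames=[1,2,-]
Step 9: ref 4 → FAULT, frames=[1,2,4]
Step 10: ref 2 → HIT, frames=[1,2,4]
Step 11: ref 4 → HIT, frames=[1,2,4]
Step 12: ref 4 → HIT, frames=[1,2,4]
Step 13: ref 4 → HIT, frames=[1,2,4]
Step 14: ref 4 → HIT, frames=[1,2,4]
Total faults: 3

Answer: 3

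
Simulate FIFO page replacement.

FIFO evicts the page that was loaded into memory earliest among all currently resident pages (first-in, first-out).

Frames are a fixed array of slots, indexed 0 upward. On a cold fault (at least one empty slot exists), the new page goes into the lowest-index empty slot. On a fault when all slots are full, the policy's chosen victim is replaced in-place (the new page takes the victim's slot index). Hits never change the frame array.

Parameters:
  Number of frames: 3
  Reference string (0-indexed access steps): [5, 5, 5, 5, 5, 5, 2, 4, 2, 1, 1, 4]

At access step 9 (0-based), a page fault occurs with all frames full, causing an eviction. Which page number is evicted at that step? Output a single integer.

Step 0: ref 5 -> FAULT, frames=[5,-,-]
Step 1: ref 5 -> HIT, frames=[5,-,-]
Step 2: ref 5 -> HIT, frames=[5,-,-]
Step 3: ref 5 -> HIT, frames=[5,-,-]
Step 4: ref 5 -> HIT, frames=[5,-,-]
Step 5: ref 5 -> HIT, frames=[5,-,-]
Step 6: ref 2 -> FAULT, frames=[5,2,-]
Step 7: ref 4 -> FAULT, frames=[5,2,4]
Step 8: ref 2 -> HIT, frames=[5,2,4]
Step 9: ref 1 -> FAULT, evict 5, frames=[1,2,4]
At step 9: evicted page 5

Answer: 5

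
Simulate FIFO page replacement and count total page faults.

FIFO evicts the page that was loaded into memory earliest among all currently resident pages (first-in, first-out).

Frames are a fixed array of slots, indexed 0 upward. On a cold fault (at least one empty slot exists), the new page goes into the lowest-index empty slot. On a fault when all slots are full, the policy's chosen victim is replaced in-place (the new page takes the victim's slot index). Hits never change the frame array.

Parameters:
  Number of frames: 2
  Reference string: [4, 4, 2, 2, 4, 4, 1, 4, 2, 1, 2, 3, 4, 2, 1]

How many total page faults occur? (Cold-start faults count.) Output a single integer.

Answer: 10

Derivation:
Step 0: ref 4 → FAULT, frames=[4,-]
Step 1: ref 4 → HIT, frames=[4,-]
Step 2: ref 2 → FAULT, frames=[4,2]
Step 3: ref 2 → HIT, frames=[4,2]
Step 4: ref 4 → HIT, frames=[4,2]
Step 5: ref 4 → HIT, frames=[4,2]
Step 6: ref 1 → FAULT (evict 4), frames=[1,2]
Step 7: ref 4 → FAULT (evict 2), frames=[1,4]
Step 8: ref 2 → FAULT (evict 1), frames=[2,4]
Step 9: ref 1 → FAULT (evict 4), frames=[2,1]
Step 10: ref 2 → HIT, frames=[2,1]
Step 11: ref 3 → FAULT (evict 2), frames=[3,1]
Step 12: ref 4 → FAULT (evict 1), frames=[3,4]
Step 13: ref 2 → FAULT (evict 3), frames=[2,4]
Step 14: ref 1 → FAULT (evict 4), frames=[2,1]
Total faults: 10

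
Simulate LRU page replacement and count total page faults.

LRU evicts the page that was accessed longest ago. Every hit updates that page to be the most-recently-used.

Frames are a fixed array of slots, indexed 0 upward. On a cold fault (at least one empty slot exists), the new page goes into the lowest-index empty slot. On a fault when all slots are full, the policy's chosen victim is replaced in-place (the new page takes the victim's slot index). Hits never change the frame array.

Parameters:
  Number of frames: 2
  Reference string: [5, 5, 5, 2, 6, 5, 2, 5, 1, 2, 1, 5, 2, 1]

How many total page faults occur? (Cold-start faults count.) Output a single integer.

Step 0: ref 5 → FAULT, frames=[5,-]
Step 1: ref 5 → HIT, frames=[5,-]
Step 2: ref 5 → HIT, frames=[5,-]
Step 3: ref 2 → FAULT, frames=[5,2]
Step 4: ref 6 → FAULT (evict 5), frames=[6,2]
Step 5: ref 5 → FAULT (evict 2), frames=[6,5]
Step 6: ref 2 → FAULT (evict 6), frames=[2,5]
Step 7: ref 5 → HIT, frames=[2,5]
Step 8: ref 1 → FAULT (evict 2), frames=[1,5]
Step 9: ref 2 → FAULT (evict 5), frames=[1,2]
Step 10: ref 1 → HIT, frames=[1,2]
Step 11: ref 5 → FAULT (evict 2), frames=[1,5]
Step 12: ref 2 → FAULT (evict 1), frames=[2,5]
Step 13: ref 1 → FAULT (evict 5), frames=[2,1]
Total faults: 10

Answer: 10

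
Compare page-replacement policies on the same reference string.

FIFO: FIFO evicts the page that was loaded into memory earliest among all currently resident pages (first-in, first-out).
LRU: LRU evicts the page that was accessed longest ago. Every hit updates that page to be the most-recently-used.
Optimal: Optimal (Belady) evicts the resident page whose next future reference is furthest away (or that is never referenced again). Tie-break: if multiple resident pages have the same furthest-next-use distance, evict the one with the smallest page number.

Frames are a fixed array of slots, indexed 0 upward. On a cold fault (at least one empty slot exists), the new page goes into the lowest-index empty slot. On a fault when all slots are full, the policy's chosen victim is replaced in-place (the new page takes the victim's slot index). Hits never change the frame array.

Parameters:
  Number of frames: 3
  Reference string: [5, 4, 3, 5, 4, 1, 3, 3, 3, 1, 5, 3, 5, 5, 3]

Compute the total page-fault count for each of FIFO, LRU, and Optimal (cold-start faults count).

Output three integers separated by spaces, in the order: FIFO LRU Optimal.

--- FIFO ---
  step 0: ref 5 -> FAULT, frames=[5,-,-] (faults so far: 1)
  step 1: ref 4 -> FAULT, frames=[5,4,-] (faults so far: 2)
  step 2: ref 3 -> FAULT, frames=[5,4,3] (faults so far: 3)
  step 3: ref 5 -> HIT, frames=[5,4,3] (faults so far: 3)
  step 4: ref 4 -> HIT, frames=[5,4,3] (faults so far: 3)
  step 5: ref 1 -> FAULT, evict 5, frames=[1,4,3] (faults so far: 4)
  step 6: ref 3 -> HIT, frames=[1,4,3] (faults so far: 4)
  step 7: ref 3 -> HIT, frames=[1,4,3] (faults so far: 4)
  step 8: ref 3 -> HIT, frames=[1,4,3] (faults so far: 4)
  step 9: ref 1 -> HIT, frames=[1,4,3] (faults so far: 4)
  step 10: ref 5 -> FAULT, evict 4, frames=[1,5,3] (faults so far: 5)
  step 11: ref 3 -> HIT, frames=[1,5,3] (faults so far: 5)
  step 12: ref 5 -> HIT, frames=[1,5,3] (faults so far: 5)
  step 13: ref 5 -> HIT, frames=[1,5,3] (faults so far: 5)
  step 14: ref 3 -> HIT, frames=[1,5,3] (faults so far: 5)
  FIFO total faults: 5
--- LRU ---
  step 0: ref 5 -> FAULT, frames=[5,-,-] (faults so far: 1)
  step 1: ref 4 -> FAULT, frames=[5,4,-] (faults so far: 2)
  step 2: ref 3 -> FAULT, frames=[5,4,3] (faults so far: 3)
  step 3: ref 5 -> HIT, frames=[5,4,3] (faults so far: 3)
  step 4: ref 4 -> HIT, frames=[5,4,3] (faults so far: 3)
  step 5: ref 1 -> FAULT, evict 3, frames=[5,4,1] (faults so far: 4)
  step 6: ref 3 -> FAULT, evict 5, frames=[3,4,1] (faults so far: 5)
  step 7: ref 3 -> HIT, frames=[3,4,1] (faults so far: 5)
  step 8: ref 3 -> HIT, frames=[3,4,1] (faults so far: 5)
  step 9: ref 1 -> HIT, frames=[3,4,1] (faults so far: 5)
  step 10: ref 5 -> FAULT, evict 4, frames=[3,5,1] (faults so far: 6)
  step 11: ref 3 -> HIT, frames=[3,5,1] (faults so far: 6)
  step 12: ref 5 -> HIT, frames=[3,5,1] (faults so far: 6)
  step 13: ref 5 -> HIT, frames=[3,5,1] (faults so far: 6)
  step 14: ref 3 -> HIT, frames=[3,5,1] (faults so far: 6)
  LRU total faults: 6
--- Optimal ---
  step 0: ref 5 -> FAULT, frames=[5,-,-] (faults so far: 1)
  step 1: ref 4 -> FAULT, frames=[5,4,-] (faults so far: 2)
  step 2: ref 3 -> FAULT, frames=[5,4,3] (faults so far: 3)
  step 3: ref 5 -> HIT, frames=[5,4,3] (faults so far: 3)
  step 4: ref 4 -> HIT, frames=[5,4,3] (faults so far: 3)
  step 5: ref 1 -> FAULT, evict 4, frames=[5,1,3] (faults so far: 4)
  step 6: ref 3 -> HIT, frames=[5,1,3] (faults so far: 4)
  step 7: ref 3 -> HIT, frames=[5,1,3] (faults so far: 4)
  step 8: ref 3 -> HIT, frames=[5,1,3] (faults so far: 4)
  step 9: ref 1 -> HIT, frames=[5,1,3] (faults so far: 4)
  step 10: ref 5 -> HIT, frames=[5,1,3] (faults so far: 4)
  step 11: ref 3 -> HIT, frames=[5,1,3] (faults so far: 4)
  step 12: ref 5 -> HIT, frames=[5,1,3] (faults so far: 4)
  step 13: ref 5 -> HIT, frames=[5,1,3] (faults so far: 4)
  step 14: ref 3 -> HIT, frames=[5,1,3] (faults so far: 4)
  Optimal total faults: 4

Answer: 5 6 4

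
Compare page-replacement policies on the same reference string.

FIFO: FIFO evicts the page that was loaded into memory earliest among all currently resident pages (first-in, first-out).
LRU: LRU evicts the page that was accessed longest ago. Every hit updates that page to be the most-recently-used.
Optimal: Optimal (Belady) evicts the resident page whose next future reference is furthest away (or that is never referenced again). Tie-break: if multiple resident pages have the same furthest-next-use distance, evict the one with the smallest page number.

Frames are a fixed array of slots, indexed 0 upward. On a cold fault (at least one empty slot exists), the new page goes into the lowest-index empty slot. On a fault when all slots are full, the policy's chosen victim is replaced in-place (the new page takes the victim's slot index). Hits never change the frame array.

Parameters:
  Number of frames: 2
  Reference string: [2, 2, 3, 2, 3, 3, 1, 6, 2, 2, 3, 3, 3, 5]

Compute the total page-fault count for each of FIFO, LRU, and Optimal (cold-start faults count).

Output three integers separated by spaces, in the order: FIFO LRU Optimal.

Answer: 7 7 6

Derivation:
--- FIFO ---
  step 0: ref 2 -> FAULT, frames=[2,-] (faults so far: 1)
  step 1: ref 2 -> HIT, frames=[2,-] (faults so far: 1)
  step 2: ref 3 -> FAULT, frames=[2,3] (faults so far: 2)
  step 3: ref 2 -> HIT, frames=[2,3] (faults so far: 2)
  step 4: ref 3 -> HIT, frames=[2,3] (faults so far: 2)
  step 5: ref 3 -> HIT, frames=[2,3] (faults so far: 2)
  step 6: ref 1 -> FAULT, evict 2, frames=[1,3] (faults so far: 3)
  step 7: ref 6 -> FAULT, evict 3, frames=[1,6] (faults so far: 4)
  step 8: ref 2 -> FAULT, evict 1, frames=[2,6] (faults so far: 5)
  step 9: ref 2 -> HIT, frames=[2,6] (faults so far: 5)
  step 10: ref 3 -> FAULT, evict 6, frames=[2,3] (faults so far: 6)
  step 11: ref 3 -> HIT, frames=[2,3] (faults so far: 6)
  step 12: ref 3 -> HIT, frames=[2,3] (faults so far: 6)
  step 13: ref 5 -> FAULT, evict 2, frames=[5,3] (faults so far: 7)
  FIFO total faults: 7
--- LRU ---
  step 0: ref 2 -> FAULT, frames=[2,-] (faults so far: 1)
  step 1: ref 2 -> HIT, frames=[2,-] (faults so far: 1)
  step 2: ref 3 -> FAULT, frames=[2,3] (faults so far: 2)
  step 3: ref 2 -> HIT, frames=[2,3] (faults so far: 2)
  step 4: ref 3 -> HIT, frames=[2,3] (faults so far: 2)
  step 5: ref 3 -> HIT, frames=[2,3] (faults so far: 2)
  step 6: ref 1 -> FAULT, evict 2, frames=[1,3] (faults so far: 3)
  step 7: ref 6 -> FAULT, evict 3, frames=[1,6] (faults so far: 4)
  step 8: ref 2 -> FAULT, evict 1, frames=[2,6] (faults so far: 5)
  step 9: ref 2 -> HIT, frames=[2,6] (faults so far: 5)
  step 10: ref 3 -> FAULT, evict 6, frames=[2,3] (faults so far: 6)
  step 11: ref 3 -> HIT, frames=[2,3] (faults so far: 6)
  step 12: ref 3 -> HIT, frames=[2,3] (faults so far: 6)
  step 13: ref 5 -> FAULT, evict 2, frames=[5,3] (faults so far: 7)
  LRU total faults: 7
--- Optimal ---
  step 0: ref 2 -> FAULT, frames=[2,-] (faults so far: 1)
  step 1: ref 2 -> HIT, frames=[2,-] (faults so far: 1)
  step 2: ref 3 -> FAULT, frames=[2,3] (faults so far: 2)
  step 3: ref 2 -> HIT, frames=[2,3] (faults so far: 2)
  step 4: ref 3 -> HIT, frames=[2,3] (faults so far: 2)
  step 5: ref 3 -> HIT, frames=[2,3] (faults so far: 2)
  step 6: ref 1 -> FAULT, evict 3, frames=[2,1] (faults so far: 3)
  step 7: ref 6 -> FAULT, evict 1, frames=[2,6] (faults so far: 4)
  step 8: ref 2 -> HIT, frames=[2,6] (faults so far: 4)
  step 9: ref 2 -> HIT, frames=[2,6] (faults so far: 4)
  step 10: ref 3 -> FAULT, evict 2, frames=[3,6] (faults so far: 5)
  step 11: ref 3 -> HIT, frames=[3,6] (faults so far: 5)
  step 12: ref 3 -> HIT, frames=[3,6] (faults so far: 5)
  step 13: ref 5 -> FAULT, evict 3, frames=[5,6] (faults so far: 6)
  Optimal total faults: 6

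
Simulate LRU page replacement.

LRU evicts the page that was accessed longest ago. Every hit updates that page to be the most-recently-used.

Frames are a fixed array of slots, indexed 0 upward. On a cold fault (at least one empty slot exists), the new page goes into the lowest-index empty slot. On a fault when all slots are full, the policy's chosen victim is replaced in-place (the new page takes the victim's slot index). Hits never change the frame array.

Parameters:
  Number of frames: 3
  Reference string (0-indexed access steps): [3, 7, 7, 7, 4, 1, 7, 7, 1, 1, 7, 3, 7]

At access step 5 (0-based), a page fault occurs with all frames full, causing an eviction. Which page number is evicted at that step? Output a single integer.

Step 0: ref 3 -> FAULT, frames=[3,-,-]
Step 1: ref 7 -> FAULT, frames=[3,7,-]
Step 2: ref 7 -> HIT, frames=[3,7,-]
Step 3: ref 7 -> HIT, frames=[3,7,-]
Step 4: ref 4 -> FAULT, frames=[3,7,4]
Step 5: ref 1 -> FAULT, evict 3, frames=[1,7,4]
At step 5: evicted page 3

Answer: 3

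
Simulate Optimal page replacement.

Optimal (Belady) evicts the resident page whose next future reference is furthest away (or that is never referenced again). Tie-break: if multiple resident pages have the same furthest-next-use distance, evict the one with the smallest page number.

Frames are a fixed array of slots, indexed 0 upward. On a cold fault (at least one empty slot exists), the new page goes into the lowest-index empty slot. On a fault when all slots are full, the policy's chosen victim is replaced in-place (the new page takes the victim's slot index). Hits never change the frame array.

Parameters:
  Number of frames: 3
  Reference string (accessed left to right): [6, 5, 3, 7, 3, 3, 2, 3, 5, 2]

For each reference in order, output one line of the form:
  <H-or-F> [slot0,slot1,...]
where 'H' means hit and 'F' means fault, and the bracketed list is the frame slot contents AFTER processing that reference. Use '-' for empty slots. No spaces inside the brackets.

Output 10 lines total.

F [6,-,-]
F [6,5,-]
F [6,5,3]
F [7,5,3]
H [7,5,3]
H [7,5,3]
F [2,5,3]
H [2,5,3]
H [2,5,3]
H [2,5,3]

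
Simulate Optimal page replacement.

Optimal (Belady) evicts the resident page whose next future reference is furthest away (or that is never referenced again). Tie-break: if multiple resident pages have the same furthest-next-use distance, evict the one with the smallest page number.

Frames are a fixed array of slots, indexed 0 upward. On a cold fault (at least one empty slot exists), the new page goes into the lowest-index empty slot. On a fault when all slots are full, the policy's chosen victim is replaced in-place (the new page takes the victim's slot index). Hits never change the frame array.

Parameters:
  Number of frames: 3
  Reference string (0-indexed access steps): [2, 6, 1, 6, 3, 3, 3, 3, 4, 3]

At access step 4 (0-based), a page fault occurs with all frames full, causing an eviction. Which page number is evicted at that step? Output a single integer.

Step 0: ref 2 -> FAULT, frames=[2,-,-]
Step 1: ref 6 -> FAULT, frames=[2,6,-]
Step 2: ref 1 -> FAULT, frames=[2,6,1]
Step 3: ref 6 -> HIT, frames=[2,6,1]
Step 4: ref 3 -> FAULT, evict 1, frames=[2,6,3]
At step 4: evicted page 1

Answer: 1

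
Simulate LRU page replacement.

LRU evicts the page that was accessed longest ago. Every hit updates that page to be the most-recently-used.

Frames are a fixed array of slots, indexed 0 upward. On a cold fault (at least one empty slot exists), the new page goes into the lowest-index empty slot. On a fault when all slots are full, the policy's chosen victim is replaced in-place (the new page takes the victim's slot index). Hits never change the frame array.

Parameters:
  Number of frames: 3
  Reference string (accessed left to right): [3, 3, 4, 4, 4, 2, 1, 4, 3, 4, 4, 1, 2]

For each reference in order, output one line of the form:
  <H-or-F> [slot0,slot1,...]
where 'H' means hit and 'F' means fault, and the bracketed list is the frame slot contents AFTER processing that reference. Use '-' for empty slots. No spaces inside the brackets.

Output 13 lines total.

F [3,-,-]
H [3,-,-]
F [3,4,-]
H [3,4,-]
H [3,4,-]
F [3,4,2]
F [1,4,2]
H [1,4,2]
F [1,4,3]
H [1,4,3]
H [1,4,3]
H [1,4,3]
F [1,4,2]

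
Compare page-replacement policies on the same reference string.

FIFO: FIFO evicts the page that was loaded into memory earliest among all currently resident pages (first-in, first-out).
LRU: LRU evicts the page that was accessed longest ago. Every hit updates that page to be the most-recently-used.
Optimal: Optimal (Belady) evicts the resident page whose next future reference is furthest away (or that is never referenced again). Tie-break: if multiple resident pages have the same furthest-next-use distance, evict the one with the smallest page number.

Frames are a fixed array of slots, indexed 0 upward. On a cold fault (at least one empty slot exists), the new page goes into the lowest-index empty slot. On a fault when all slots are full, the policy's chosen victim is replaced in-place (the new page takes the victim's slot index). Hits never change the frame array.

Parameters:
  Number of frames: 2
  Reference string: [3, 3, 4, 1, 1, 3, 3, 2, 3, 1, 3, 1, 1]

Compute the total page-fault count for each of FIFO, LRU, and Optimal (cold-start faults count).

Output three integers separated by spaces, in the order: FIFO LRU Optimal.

--- FIFO ---
  step 0: ref 3 -> FAULT, frames=[3,-] (faults so far: 1)
  step 1: ref 3 -> HIT, frames=[3,-] (faults so far: 1)
  step 2: ref 4 -> FAULT, frames=[3,4] (faults so far: 2)
  step 3: ref 1 -> FAULT, evict 3, frames=[1,4] (faults so far: 3)
  step 4: ref 1 -> HIT, frames=[1,4] (faults so far: 3)
  step 5: ref 3 -> FAULT, evict 4, frames=[1,3] (faults so far: 4)
  step 6: ref 3 -> HIT, frames=[1,3] (faults so far: 4)
  step 7: ref 2 -> FAULT, evict 1, frames=[2,3] (faults so far: 5)
  step 8: ref 3 -> HIT, frames=[2,3] (faults so far: 5)
  step 9: ref 1 -> FAULT, evict 3, frames=[2,1] (faults so far: 6)
  step 10: ref 3 -> FAULT, evict 2, frames=[3,1] (faults so far: 7)
  step 11: ref 1 -> HIT, frames=[3,1] (faults so far: 7)
  step 12: ref 1 -> HIT, frames=[3,1] (faults so far: 7)
  FIFO total faults: 7
--- LRU ---
  step 0: ref 3 -> FAULT, frames=[3,-] (faults so far: 1)
  step 1: ref 3 -> HIT, frames=[3,-] (faults so far: 1)
  step 2: ref 4 -> FAULT, frames=[3,4] (faults so far: 2)
  step 3: ref 1 -> FAULT, evict 3, frames=[1,4] (faults so far: 3)
  step 4: ref 1 -> HIT, frames=[1,4] (faults so far: 3)
  step 5: ref 3 -> FAULT, evict 4, frames=[1,3] (faults so far: 4)
  step 6: ref 3 -> HIT, frames=[1,3] (faults so far: 4)
  step 7: ref 2 -> FAULT, evict 1, frames=[2,3] (faults so far: 5)
  step 8: ref 3 -> HIT, frames=[2,3] (faults so far: 5)
  step 9: ref 1 -> FAULT, evict 2, frames=[1,3] (faults so far: 6)
  step 10: ref 3 -> HIT, frames=[1,3] (faults so far: 6)
  step 11: ref 1 -> HIT, frames=[1,3] (faults so far: 6)
  step 12: ref 1 -> HIT, frames=[1,3] (faults so far: 6)
  LRU total faults: 6
--- Optimal ---
  step 0: ref 3 -> FAULT, frames=[3,-] (faults so far: 1)
  step 1: ref 3 -> HIT, frames=[3,-] (faults so far: 1)
  step 2: ref 4 -> FAULT, frames=[3,4] (faults so far: 2)
  step 3: ref 1 -> FAULT, evict 4, frames=[3,1] (faults so far: 3)
  step 4: ref 1 -> HIT, frames=[3,1] (faults so far: 3)
  step 5: ref 3 -> HIT, frames=[3,1] (faults so far: 3)
  step 6: ref 3 -> HIT, frames=[3,1] (faults so far: 3)
  step 7: ref 2 -> FAULT, evict 1, frames=[3,2] (faults so far: 4)
  step 8: ref 3 -> HIT, frames=[3,2] (faults so far: 4)
  step 9: ref 1 -> FAULT, evict 2, frames=[3,1] (faults so far: 5)
  step 10: ref 3 -> HIT, frames=[3,1] (faults so far: 5)
  step 11: ref 1 -> HIT, frames=[3,1] (faults so far: 5)
  step 12: ref 1 -> HIT, frames=[3,1] (faults so far: 5)
  Optimal total faults: 5

Answer: 7 6 5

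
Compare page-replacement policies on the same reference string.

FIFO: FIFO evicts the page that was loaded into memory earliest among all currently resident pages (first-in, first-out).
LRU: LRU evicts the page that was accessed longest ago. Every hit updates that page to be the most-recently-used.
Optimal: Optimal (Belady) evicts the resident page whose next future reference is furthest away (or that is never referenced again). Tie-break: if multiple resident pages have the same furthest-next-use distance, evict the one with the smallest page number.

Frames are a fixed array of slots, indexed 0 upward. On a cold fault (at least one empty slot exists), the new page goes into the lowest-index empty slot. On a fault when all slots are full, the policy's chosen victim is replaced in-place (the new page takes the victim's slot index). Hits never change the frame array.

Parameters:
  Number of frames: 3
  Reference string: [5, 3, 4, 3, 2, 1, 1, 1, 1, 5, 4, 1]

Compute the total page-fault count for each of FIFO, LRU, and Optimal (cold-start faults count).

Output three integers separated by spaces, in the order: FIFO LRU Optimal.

Answer: 7 7 5

Derivation:
--- FIFO ---
  step 0: ref 5 -> FAULT, frames=[5,-,-] (faults so far: 1)
  step 1: ref 3 -> FAULT, frames=[5,3,-] (faults so far: 2)
  step 2: ref 4 -> FAULT, frames=[5,3,4] (faults so far: 3)
  step 3: ref 3 -> HIT, frames=[5,3,4] (faults so far: 3)
  step 4: ref 2 -> FAULT, evict 5, frames=[2,3,4] (faults so far: 4)
  step 5: ref 1 -> FAULT, evict 3, frames=[2,1,4] (faults so far: 5)
  step 6: ref 1 -> HIT, frames=[2,1,4] (faults so far: 5)
  step 7: ref 1 -> HIT, frames=[2,1,4] (faults so far: 5)
  step 8: ref 1 -> HIT, frames=[2,1,4] (faults so far: 5)
  step 9: ref 5 -> FAULT, evict 4, frames=[2,1,5] (faults so far: 6)
  step 10: ref 4 -> FAULT, evict 2, frames=[4,1,5] (faults so far: 7)
  step 11: ref 1 -> HIT, frames=[4,1,5] (faults so far: 7)
  FIFO total faults: 7
--- LRU ---
  step 0: ref 5 -> FAULT, frames=[5,-,-] (faults so far: 1)
  step 1: ref 3 -> FAULT, frames=[5,3,-] (faults so far: 2)
  step 2: ref 4 -> FAULT, frames=[5,3,4] (faults so far: 3)
  step 3: ref 3 -> HIT, frames=[5,3,4] (faults so far: 3)
  step 4: ref 2 -> FAULT, evict 5, frames=[2,3,4] (faults so far: 4)
  step 5: ref 1 -> FAULT, evict 4, frames=[2,3,1] (faults so far: 5)
  step 6: ref 1 -> HIT, frames=[2,3,1] (faults so far: 5)
  step 7: ref 1 -> HIT, frames=[2,3,1] (faults so far: 5)
  step 8: ref 1 -> HIT, frames=[2,3,1] (faults so far: 5)
  step 9: ref 5 -> FAULT, evict 3, frames=[2,5,1] (faults so far: 6)
  step 10: ref 4 -> FAULT, evict 2, frames=[4,5,1] (faults so far: 7)
  step 11: ref 1 -> HIT, frames=[4,5,1] (faults so far: 7)
  LRU total faults: 7
--- Optimal ---
  step 0: ref 5 -> FAULT, frames=[5,-,-] (faults so far: 1)
  step 1: ref 3 -> FAULT, frames=[5,3,-] (faults so far: 2)
  step 2: ref 4 -> FAULT, frames=[5,3,4] (faults so far: 3)
  step 3: ref 3 -> HIT, frames=[5,3,4] (faults so far: 3)
  step 4: ref 2 -> FAULT, evict 3, frames=[5,2,4] (faults so far: 4)
  step 5: ref 1 -> FAULT, evict 2, frames=[5,1,4] (faults so far: 5)
  step 6: ref 1 -> HIT, frames=[5,1,4] (faults so far: 5)
  step 7: ref 1 -> HIT, frames=[5,1,4] (faults so far: 5)
  step 8: ref 1 -> HIT, frames=[5,1,4] (faults so far: 5)
  step 9: ref 5 -> HIT, frames=[5,1,4] (faults so far: 5)
  step 10: ref 4 -> HIT, frames=[5,1,4] (faults so far: 5)
  step 11: ref 1 -> HIT, frames=[5,1,4] (faults so far: 5)
  Optimal total faults: 5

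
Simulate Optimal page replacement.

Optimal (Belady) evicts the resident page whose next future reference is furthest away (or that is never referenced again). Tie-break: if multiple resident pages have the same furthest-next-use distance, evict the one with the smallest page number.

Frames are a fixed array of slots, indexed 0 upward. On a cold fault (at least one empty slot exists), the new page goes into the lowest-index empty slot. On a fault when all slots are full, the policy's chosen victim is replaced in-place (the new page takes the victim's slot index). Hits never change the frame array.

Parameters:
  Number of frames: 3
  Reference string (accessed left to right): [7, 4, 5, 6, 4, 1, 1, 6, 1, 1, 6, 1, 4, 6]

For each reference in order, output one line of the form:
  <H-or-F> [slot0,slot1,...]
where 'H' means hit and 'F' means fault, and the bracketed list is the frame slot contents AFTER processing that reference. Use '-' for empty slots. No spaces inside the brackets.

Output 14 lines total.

F [7,-,-]
F [7,4,-]
F [7,4,5]
F [7,4,6]
H [7,4,6]
F [1,4,6]
H [1,4,6]
H [1,4,6]
H [1,4,6]
H [1,4,6]
H [1,4,6]
H [1,4,6]
H [1,4,6]
H [1,4,6]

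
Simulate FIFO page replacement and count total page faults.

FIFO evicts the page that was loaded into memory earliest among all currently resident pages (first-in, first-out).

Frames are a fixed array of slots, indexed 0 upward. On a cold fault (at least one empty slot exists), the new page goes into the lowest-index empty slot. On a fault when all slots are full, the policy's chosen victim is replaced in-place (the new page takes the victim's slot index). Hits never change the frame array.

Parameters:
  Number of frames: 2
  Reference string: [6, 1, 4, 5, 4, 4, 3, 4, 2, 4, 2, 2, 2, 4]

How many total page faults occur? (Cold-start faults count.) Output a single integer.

Answer: 7

Derivation:
Step 0: ref 6 → FAULT, frames=[6,-]
Step 1: ref 1 → FAULT, frames=[6,1]
Step 2: ref 4 → FAULT (evict 6), frames=[4,1]
Step 3: ref 5 → FAULT (evict 1), frames=[4,5]
Step 4: ref 4 → HIT, frames=[4,5]
Step 5: ref 4 → HIT, frames=[4,5]
Step 6: ref 3 → FAULT (evict 4), frames=[3,5]
Step 7: ref 4 → FAULT (evict 5), frames=[3,4]
Step 8: ref 2 → FAULT (evict 3), frames=[2,4]
Step 9: ref 4 → HIT, frames=[2,4]
Step 10: ref 2 → HIT, frames=[2,4]
Step 11: ref 2 → HIT, frames=[2,4]
Step 12: ref 2 → HIT, frames=[2,4]
Step 13: ref 4 → HIT, frames=[2,4]
Total faults: 7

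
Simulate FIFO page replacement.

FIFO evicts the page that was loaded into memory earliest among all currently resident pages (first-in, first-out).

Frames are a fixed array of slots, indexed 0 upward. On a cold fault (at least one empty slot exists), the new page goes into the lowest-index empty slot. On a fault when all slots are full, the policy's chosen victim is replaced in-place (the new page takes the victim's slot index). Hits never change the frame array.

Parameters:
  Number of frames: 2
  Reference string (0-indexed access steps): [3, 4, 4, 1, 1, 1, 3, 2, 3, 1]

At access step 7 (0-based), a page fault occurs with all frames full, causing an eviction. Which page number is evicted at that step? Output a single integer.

Answer: 1

Derivation:
Step 0: ref 3 -> FAULT, frames=[3,-]
Step 1: ref 4 -> FAULT, frames=[3,4]
Step 2: ref 4 -> HIT, frames=[3,4]
Step 3: ref 1 -> FAULT, evict 3, frames=[1,4]
Step 4: ref 1 -> HIT, frames=[1,4]
Step 5: ref 1 -> HIT, frames=[1,4]
Step 6: ref 3 -> FAULT, evict 4, frames=[1,3]
Step 7: ref 2 -> FAULT, evict 1, frames=[2,3]
At step 7: evicted page 1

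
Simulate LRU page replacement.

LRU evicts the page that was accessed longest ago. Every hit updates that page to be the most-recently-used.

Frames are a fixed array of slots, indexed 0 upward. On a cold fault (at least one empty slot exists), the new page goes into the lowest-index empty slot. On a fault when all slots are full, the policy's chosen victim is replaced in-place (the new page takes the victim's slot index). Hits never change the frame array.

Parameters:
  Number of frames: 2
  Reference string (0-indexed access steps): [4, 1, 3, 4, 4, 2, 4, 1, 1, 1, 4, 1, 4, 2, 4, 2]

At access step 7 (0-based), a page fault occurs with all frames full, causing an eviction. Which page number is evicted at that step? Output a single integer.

Answer: 2

Derivation:
Step 0: ref 4 -> FAULT, frames=[4,-]
Step 1: ref 1 -> FAULT, frames=[4,1]
Step 2: ref 3 -> FAULT, evict 4, frames=[3,1]
Step 3: ref 4 -> FAULT, evict 1, frames=[3,4]
Step 4: ref 4 -> HIT, frames=[3,4]
Step 5: ref 2 -> FAULT, evict 3, frames=[2,4]
Step 6: ref 4 -> HIT, frames=[2,4]
Step 7: ref 1 -> FAULT, evict 2, frames=[1,4]
At step 7: evicted page 2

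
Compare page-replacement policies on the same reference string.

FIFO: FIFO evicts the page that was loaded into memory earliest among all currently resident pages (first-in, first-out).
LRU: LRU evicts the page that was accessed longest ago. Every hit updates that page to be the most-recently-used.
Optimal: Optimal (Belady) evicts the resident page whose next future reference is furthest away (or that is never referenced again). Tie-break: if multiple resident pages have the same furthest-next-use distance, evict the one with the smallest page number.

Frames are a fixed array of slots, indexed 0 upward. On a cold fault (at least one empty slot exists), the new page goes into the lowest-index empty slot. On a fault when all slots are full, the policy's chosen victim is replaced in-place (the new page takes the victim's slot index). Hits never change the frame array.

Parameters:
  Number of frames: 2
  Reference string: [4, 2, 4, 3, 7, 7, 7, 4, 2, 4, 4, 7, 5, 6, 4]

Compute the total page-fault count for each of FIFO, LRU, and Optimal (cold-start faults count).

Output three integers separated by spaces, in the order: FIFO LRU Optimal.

--- FIFO ---
  step 0: ref 4 -> FAULT, frames=[4,-] (faults so far: 1)
  step 1: ref 2 -> FAULT, frames=[4,2] (faults so far: 2)
  step 2: ref 4 -> HIT, frames=[4,2] (faults so far: 2)
  step 3: ref 3 -> FAULT, evict 4, frames=[3,2] (faults so far: 3)
  step 4: ref 7 -> FAULT, evict 2, frames=[3,7] (faults so far: 4)
  step 5: ref 7 -> HIT, frames=[3,7] (faults so far: 4)
  step 6: ref 7 -> HIT, frames=[3,7] (faults so far: 4)
  step 7: ref 4 -> FAULT, evict 3, frames=[4,7] (faults so far: 5)
  step 8: ref 2 -> FAULT, evict 7, frames=[4,2] (faults so far: 6)
  step 9: ref 4 -> HIT, frames=[4,2] (faults so far: 6)
  step 10: ref 4 -> HIT, frames=[4,2] (faults so far: 6)
  step 11: ref 7 -> FAULT, evict 4, frames=[7,2] (faults so far: 7)
  step 12: ref 5 -> FAULT, evict 2, frames=[7,5] (faults so far: 8)
  step 13: ref 6 -> FAULT, evict 7, frames=[6,5] (faults so far: 9)
  step 14: ref 4 -> FAULT, evict 5, frames=[6,4] (faults so far: 10)
  FIFO total faults: 10
--- LRU ---
  step 0: ref 4 -> FAULT, frames=[4,-] (faults so far: 1)
  step 1: ref 2 -> FAULT, frames=[4,2] (faults so far: 2)
  step 2: ref 4 -> HIT, frames=[4,2] (faults so far: 2)
  step 3: ref 3 -> FAULT, evict 2, frames=[4,3] (faults so far: 3)
  step 4: ref 7 -> FAULT, evict 4, frames=[7,3] (faults so far: 4)
  step 5: ref 7 -> HIT, frames=[7,3] (faults so far: 4)
  step 6: ref 7 -> HIT, frames=[7,3] (faults so far: 4)
  step 7: ref 4 -> FAULT, evict 3, frames=[7,4] (faults so far: 5)
  step 8: ref 2 -> FAULT, evict 7, frames=[2,4] (faults so far: 6)
  step 9: ref 4 -> HIT, frames=[2,4] (faults so far: 6)
  step 10: ref 4 -> HIT, frames=[2,4] (faults so far: 6)
  step 11: ref 7 -> FAULT, evict 2, frames=[7,4] (faults so far: 7)
  step 12: ref 5 -> FAULT, evict 4, frames=[7,5] (faults so far: 8)
  step 13: ref 6 -> FAULT, evict 7, frames=[6,5] (faults so far: 9)
  step 14: ref 4 -> FAULT, evict 5, frames=[6,4] (faults so far: 10)
  LRU total faults: 10
--- Optimal ---
  step 0: ref 4 -> FAULT, frames=[4,-] (faults so far: 1)
  step 1: ref 2 -> FAULT, frames=[4,2] (faults so far: 2)
  step 2: ref 4 -> HIT, frames=[4,2] (faults so far: 2)
  step 3: ref 3 -> FAULT, evict 2, frames=[4,3] (faults so far: 3)
  step 4: ref 7 -> FAULT, evict 3, frames=[4,7] (faults so far: 4)
  step 5: ref 7 -> HIT, frames=[4,7] (faults so far: 4)
  step 6: ref 7 -> HIT, frames=[4,7] (faults so far: 4)
  step 7: ref 4 -> HIT, frames=[4,7] (faults so far: 4)
  step 8: ref 2 -> FAULT, evict 7, frames=[4,2] (faults so far: 5)
  step 9: ref 4 -> HIT, frames=[4,2] (faults so far: 5)
  step 10: ref 4 -> HIT, frames=[4,2] (faults so far: 5)
  step 11: ref 7 -> FAULT, evict 2, frames=[4,7] (faults so far: 6)
  step 12: ref 5 -> FAULT, evict 7, frames=[4,5] (faults so far: 7)
  step 13: ref 6 -> FAULT, evict 5, frames=[4,6] (faults so far: 8)
  step 14: ref 4 -> HIT, frames=[4,6] (faults so far: 8)
  Optimal total faults: 8

Answer: 10 10 8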